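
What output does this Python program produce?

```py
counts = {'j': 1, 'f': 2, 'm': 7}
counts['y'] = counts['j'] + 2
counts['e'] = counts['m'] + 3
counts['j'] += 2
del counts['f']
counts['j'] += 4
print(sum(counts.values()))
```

counts['y'] = counts['j']+2 = 3 → {'j': 1, 'f': 2, 'm': 7, 'y': 3}
counts['e'] = counts['m']+3 = 10 → {'j': 1, 'f': 2, 'm': 7, 'y': 3, 'e': 10}
counts['j'] = 1+2 = 3 → {'j': 3, 'f': 2, 'm': 7, 'y': 3, 'e': 10}
del 'f' → {'j': 3, 'm': 7, 'y': 3, 'e': 10}
counts['j'] = 3+4 = 7 → {'j': 7, 'm': 7, 'y': 3, 'e': 10}
sum of values = 27

27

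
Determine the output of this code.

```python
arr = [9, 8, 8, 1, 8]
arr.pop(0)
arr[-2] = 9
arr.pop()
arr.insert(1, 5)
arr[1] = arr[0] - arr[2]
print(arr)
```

[8, 0, 8, 9]

pop(0) removes 9 → [8, 8, 1, 8]
arr[-2] = 9 → [8, 8, 9, 8]
pop() removes 8 → [8, 8, 9]
insert 5 at 1 → [8, 5, 8, 9]
arr[1] = arr[0]-arr[2] = 8-8 = 0 → [8, 0, 8, 9]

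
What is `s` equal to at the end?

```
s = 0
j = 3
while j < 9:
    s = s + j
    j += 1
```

33

j=3: s = 0+3 = 3
j=4: s = 3+4 = 7
j=5: s = 7+5 = 12
j=6: s = 12+6 = 18
j=7: s = 18+7 = 25
j=8: s = 25+8 = 33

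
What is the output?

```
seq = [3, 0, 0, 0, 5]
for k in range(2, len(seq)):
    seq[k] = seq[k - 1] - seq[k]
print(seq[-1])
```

k=2: seq[2] = 0-0 = 0 → [3, 0, 0, 0, 5]
k=3: seq[3] = 0-0 = 0 → [3, 0, 0, 0, 5]
k=4: seq[4] = 0-5 = -5 → [3, 0, 0, 0, -5]

-5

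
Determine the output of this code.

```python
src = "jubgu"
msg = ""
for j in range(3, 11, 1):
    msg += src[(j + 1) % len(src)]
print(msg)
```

j=3: add src[4]='u' → 'u'
j=4: add src[0]='j' → 'uj'
j=5: add src[1]='u' → 'uju'
j=6: add src[2]='b' → 'ujub'
j=7: add src[3]='g' → 'ujubg'
j=8: add src[4]='u' → 'ujubgu'
j=9: add src[0]='j' → 'ujubguj'
j=10: add src[1]='u' → 'ujubguju'

ujubguju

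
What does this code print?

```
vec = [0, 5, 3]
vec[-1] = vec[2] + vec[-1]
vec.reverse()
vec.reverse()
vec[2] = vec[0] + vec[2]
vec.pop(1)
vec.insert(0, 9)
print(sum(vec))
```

15

vec[-1] = vec[2]+vec[-1] = 3+3 = 6 → [0, 5, 6]
reverse → [6, 5, 0]
reverse → [0, 5, 6]
vec[2] = vec[0]+vec[2] = 0+6 = 6 → [0, 5, 6]
pop(1) removes 5 → [0, 6]
insert 9 at 0 → [9, 0, 6]
sum = 15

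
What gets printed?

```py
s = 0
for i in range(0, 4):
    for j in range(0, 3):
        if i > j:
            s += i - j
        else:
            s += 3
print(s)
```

28

i=0,j=0: not 0>0, s = 0+3 = 3
i=0,j=1: not 0>1, s = 3+3 = 6
i=0,j=2: not 0>2, s = 6+3 = 9
i=1,j=0: 1>0, s = 9+1 = 10
i=1,j=1: not 1>1, s = 10+3 = 13
i=1,j=2: not 1>2, s = 13+3 = 16
i=2,j=0: 2>0, s = 16+2 = 18
i=2,j=1: 2>1, s = 18+1 = 19
i=2,j=2: not 2>2, s = 19+3 = 22
i=3,j=0: 3>0, s = 22+3 = 25
i=3,j=1: 3>1, s = 25+2 = 27
i=3,j=2: 3>2, s = 27+1 = 28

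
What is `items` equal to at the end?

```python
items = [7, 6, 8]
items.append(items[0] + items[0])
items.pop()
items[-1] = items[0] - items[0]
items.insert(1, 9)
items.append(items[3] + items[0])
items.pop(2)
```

[7, 9, 0, 7]

append items[0]+items[0] = 7+7 = 14 → [7, 6, 8, 14]
pop() removes 14 → [7, 6, 8]
items[-1] = items[0]-items[0] = 7-7 = 0 → [7, 6, 0]
insert 9 at 1 → [7, 9, 6, 0]
append items[3]+items[0] = 0+7 = 7 → [7, 9, 6, 0, 7]
pop(2) removes 6 → [7, 9, 0, 7]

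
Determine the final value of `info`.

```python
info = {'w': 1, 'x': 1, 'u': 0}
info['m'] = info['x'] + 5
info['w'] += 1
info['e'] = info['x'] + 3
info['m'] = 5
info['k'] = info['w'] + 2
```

{'w': 2, 'x': 1, 'u': 0, 'm': 5, 'e': 4, 'k': 4}

info['m'] = info['x']+5 = 6 → {'w': 1, 'x': 1, 'u': 0, 'm': 6}
info['w'] = 1+1 = 2 → {'w': 2, 'x': 1, 'u': 0, 'm': 6}
info['e'] = info['x']+3 = 4 → {'w': 2, 'x': 1, 'u': 0, 'm': 6, 'e': 4}
info['m'] = 5 → {'w': 2, 'x': 1, 'u': 0, 'm': 5, 'e': 4}
info['k'] = info['w']+2 = 4 → {'w': 2, 'x': 1, 'u': 0, 'm': 5, 'e': 4, 'k': 4}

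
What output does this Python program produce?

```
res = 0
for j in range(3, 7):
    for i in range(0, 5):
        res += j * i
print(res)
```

j=3,i=0: res = 0+0 = 0
j=3,i=1: res = 0+3 = 3
j=3,i=2: res = 3+6 = 9
j=3,i=3: res = 9+9 = 18
j=3,i=4: res = 18+12 = 30
j=4,i=0: res = 30+0 = 30
j=4,i=1: res = 30+4 = 34
j=4,i=2: res = 34+8 = 42
j=4,i=3: res = 42+12 = 54
j=4,i=4: res = 54+16 = 70
j=5,i=0: res = 70+0 = 70
j=5,i=1: res = 70+5 = 75
j=5,i=2: res = 75+10 = 85
j=5,i=3: res = 85+15 = 100
j=5,i=4: res = 100+20 = 120
j=6,i=0: res = 120+0 = 120
j=6,i=1: res = 120+6 = 126
j=6,i=2: res = 126+12 = 138
j=6,i=3: res = 138+18 = 156
j=6,i=4: res = 156+24 = 180

180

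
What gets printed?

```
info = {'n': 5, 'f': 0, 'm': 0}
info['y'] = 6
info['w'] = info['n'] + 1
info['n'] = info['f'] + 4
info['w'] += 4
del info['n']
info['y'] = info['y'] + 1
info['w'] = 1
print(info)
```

info['y'] = 6 → {'n': 5, 'f': 0, 'm': 0, 'y': 6}
info['w'] = info['n']+1 = 6 → {'n': 5, 'f': 0, 'm': 0, 'y': 6, 'w': 6}
info['n'] = info['f']+4 = 4 → {'n': 4, 'f': 0, 'm': 0, 'y': 6, 'w': 6}
info['w'] = 6+4 = 10 → {'n': 4, 'f': 0, 'm': 0, 'y': 6, 'w': 10}
del 'n' → {'f': 0, 'm': 0, 'y': 6, 'w': 10}
info['y'] = info['y']+1 = 7 → {'f': 0, 'm': 0, 'y': 7, 'w': 10}
info['w'] = 1 → {'f': 0, 'm': 0, 'y': 7, 'w': 1}

{'f': 0, 'm': 0, 'y': 7, 'w': 1}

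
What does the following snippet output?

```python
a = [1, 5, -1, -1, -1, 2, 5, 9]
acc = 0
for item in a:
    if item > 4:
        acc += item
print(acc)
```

19

item=1: not >4
item=5: >4, acc = 0+5 = 5
item=-1: not >4
item=-1: not >4
item=-1: not >4
item=2: not >4
item=5: >4, acc = 5+5 = 10
item=9: >4, acc = 10+9 = 19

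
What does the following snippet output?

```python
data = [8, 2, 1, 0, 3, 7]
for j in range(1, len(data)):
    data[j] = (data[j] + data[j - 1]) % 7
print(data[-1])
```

0

j=1: data[1] = (2+8)%7 = 3 → [8, 3, 1, 0, 3, 7]
j=2: data[2] = (1+3)%7 = 4 → [8, 3, 4, 0, 3, 7]
j=3: data[3] = (0+4)%7 = 4 → [8, 3, 4, 4, 3, 7]
j=4: data[4] = (3+4)%7 = 0 → [8, 3, 4, 4, 0, 7]
j=5: data[5] = (7+0)%7 = 0 → [8, 3, 4, 4, 0, 0]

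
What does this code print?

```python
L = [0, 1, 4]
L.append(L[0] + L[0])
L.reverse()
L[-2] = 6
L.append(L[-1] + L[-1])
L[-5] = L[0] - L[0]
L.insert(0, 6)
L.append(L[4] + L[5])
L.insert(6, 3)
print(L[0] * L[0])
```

append L[0]+L[0] = 0+0 = 0 → [0, 1, 4, 0]
reverse → [0, 4, 1, 0]
L[-2] = 6 → [0, 4, 6, 0]
append L[-1]+L[-1] = 0+0 = 0 → [0, 4, 6, 0, 0]
L[-5] = L[0]-L[0] = 0-0 = 0 → [0, 4, 6, 0, 0]
insert 6 at 0 → [6, 0, 4, 6, 0, 0]
append L[4]+L[5] = 0+0 = 0 → [6, 0, 4, 6, 0, 0, 0]
insert 3 at 6 → [6, 0, 4, 6, 0, 0, 3, 0]
L[0]*L[0] = 6*6 = 36

36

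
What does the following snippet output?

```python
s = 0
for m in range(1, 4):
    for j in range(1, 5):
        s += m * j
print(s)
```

60

m=1,j=1: s = 0+1 = 1
m=1,j=2: s = 1+2 = 3
m=1,j=3: s = 3+3 = 6
m=1,j=4: s = 6+4 = 10
m=2,j=1: s = 10+2 = 12
m=2,j=2: s = 12+4 = 16
m=2,j=3: s = 16+6 = 22
m=2,j=4: s = 22+8 = 30
m=3,j=1: s = 30+3 = 33
m=3,j=2: s = 33+6 = 39
m=3,j=3: s = 39+9 = 48
m=3,j=4: s = 48+12 = 60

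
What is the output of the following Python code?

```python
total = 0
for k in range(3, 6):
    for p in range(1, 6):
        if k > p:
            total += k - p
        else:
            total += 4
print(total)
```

k=3,p=1: 3>1, total = 0+2 = 2
k=3,p=2: 3>2, total = 2+1 = 3
k=3,p=3: not 3>3, total = 3+4 = 7
k=3,p=4: not 3>4, total = 7+4 = 11
k=3,p=5: not 3>5, total = 11+4 = 15
k=4,p=1: 4>1, total = 15+3 = 18
k=4,p=2: 4>2, total = 18+2 = 20
k=4,p=3: 4>3, total = 20+1 = 21
k=4,p=4: not 4>4, total = 21+4 = 25
k=4,p=5: not 4>5, total = 25+4 = 29
k=5,p=1: 5>1, total = 29+4 = 33
k=5,p=2: 5>2, total = 33+3 = 36
k=5,p=3: 5>3, total = 36+2 = 38
k=5,p=4: 5>4, total = 38+1 = 39
k=5,p=5: not 5>5, total = 39+4 = 43

43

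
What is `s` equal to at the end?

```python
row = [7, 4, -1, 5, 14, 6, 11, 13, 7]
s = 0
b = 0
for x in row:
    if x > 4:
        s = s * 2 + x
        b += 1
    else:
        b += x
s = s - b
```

947

x=7: >4, s = 0*2+7 = 7; b=1
x=4: not >4; b=5
x=-1: not >4; b=4
x=5: >4, s = 7*2+5 = 19; b=5
x=14: >4, s = 19*2+14 = 52; b=6
x=6: >4, s = 52*2+6 = 110; b=7
x=11: >4, s = 110*2+11 = 231; b=8
x=13: >4, s = 231*2+13 = 475; b=9
x=7: >4, s = 475*2+7 = 957; b=10
s-b = 957-10 = 947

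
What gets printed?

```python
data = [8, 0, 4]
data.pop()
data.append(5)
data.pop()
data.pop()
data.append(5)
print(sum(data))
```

pop() removes 4 → [8, 0]
append 5 → [8, 0, 5]
pop() removes 5 → [8, 0]
pop() removes 0 → [8]
append 5 → [8, 5]
sum = 13

13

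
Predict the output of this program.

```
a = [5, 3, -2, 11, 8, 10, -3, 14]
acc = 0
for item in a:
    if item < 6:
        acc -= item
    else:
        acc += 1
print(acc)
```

1

item=5: <6, acc = 0-5 = -5
item=3: <6, acc = (-5)-3 = -8
item=-2: <6, acc = (-8)-(-2) = -6
item=11: not <6, acc = (-6)+1 = -5
item=8: not <6, acc = (-5)+1 = -4
item=10: not <6, acc = (-4)+1 = -3
item=-3: <6, acc = (-3)-(-3) = 0
item=14: not <6, acc = 0+1 = 1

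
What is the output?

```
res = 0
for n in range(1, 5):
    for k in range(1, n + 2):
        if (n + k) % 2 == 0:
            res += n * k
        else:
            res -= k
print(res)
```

n=1,k=1: even sum, res = 0+1 = 1
n=1,k=2: odd sum, res = 1-2 = -1
n=2,k=1: odd sum, res = (-1)-1 = -2
n=2,k=2: even sum, res = (-2)+4 = 2
n=2,k=3: odd sum, res = 2-3 = -1
n=3,k=1: even sum, res = (-1)+3 = 2
n=3,k=2: odd sum, res = 2-2 = 0
n=3,k=3: even sum, res = 0+9 = 9
n=3,k=4: odd sum, res = 9-4 = 5
n=4,k=1: odd sum, res = 5-1 = 4
n=4,k=2: even sum, res = 4+8 = 12
n=4,k=3: odd sum, res = 12-3 = 9
n=4,k=4: even sum, res = 9+16 = 25
n=4,k=5: odd sum, res = 25-5 = 20

20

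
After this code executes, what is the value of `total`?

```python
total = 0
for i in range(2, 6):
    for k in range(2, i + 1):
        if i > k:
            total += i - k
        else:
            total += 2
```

i=2,k=2: not 2>2, total = 0+2 = 2
i=3,k=2: 3>2, total = 2+1 = 3
i=3,k=3: not 3>3, total = 3+2 = 5
i=4,k=2: 4>2, total = 5+2 = 7
i=4,k=3: 4>3, total = 7+1 = 8
i=4,k=4: not 4>4, total = 8+2 = 10
i=5,k=2: 5>2, total = 10+3 = 13
i=5,k=3: 5>3, total = 13+2 = 15
i=5,k=4: 5>4, total = 15+1 = 16
i=5,k=5: not 5>5, total = 16+2 = 18

18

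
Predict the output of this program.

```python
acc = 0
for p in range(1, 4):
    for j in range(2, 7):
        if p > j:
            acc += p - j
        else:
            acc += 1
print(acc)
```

p=1,j=2: not 1>2, acc = 0+1 = 1
p=1,j=3: not 1>3, acc = 1+1 = 2
p=1,j=4: not 1>4, acc = 2+1 = 3
p=1,j=5: not 1>5, acc = 3+1 = 4
p=1,j=6: not 1>6, acc = 4+1 = 5
p=2,j=2: not 2>2, acc = 5+1 = 6
p=2,j=3: not 2>3, acc = 6+1 = 7
p=2,j=4: not 2>4, acc = 7+1 = 8
p=2,j=5: not 2>5, acc = 8+1 = 9
p=2,j=6: not 2>6, acc = 9+1 = 10
p=3,j=2: 3>2, acc = 10+1 = 11
p=3,j=3: not 3>3, acc = 11+1 = 12
p=3,j=4: not 3>4, acc = 12+1 = 13
p=3,j=5: not 3>5, acc = 13+1 = 14
p=3,j=6: not 3>6, acc = 14+1 = 15

15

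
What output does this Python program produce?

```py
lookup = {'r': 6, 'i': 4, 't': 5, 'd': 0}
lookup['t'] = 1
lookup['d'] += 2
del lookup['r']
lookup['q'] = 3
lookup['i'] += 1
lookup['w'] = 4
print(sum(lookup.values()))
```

15

lookup['t'] = 1 → {'r': 6, 'i': 4, 't': 1, 'd': 0}
lookup['d'] = 0+2 = 2 → {'r': 6, 'i': 4, 't': 1, 'd': 2}
del 'r' → {'i': 4, 't': 1, 'd': 2}
lookup['q'] = 3 → {'i': 4, 't': 1, 'd': 2, 'q': 3}
lookup['i'] = 4+1 = 5 → {'i': 5, 't': 1, 'd': 2, 'q': 3}
lookup['w'] = 4 → {'i': 5, 't': 1, 'd': 2, 'q': 3, 'w': 4}
sum of values = 15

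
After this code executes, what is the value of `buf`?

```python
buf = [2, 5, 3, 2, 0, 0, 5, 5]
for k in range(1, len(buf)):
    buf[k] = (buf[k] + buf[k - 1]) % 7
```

k=1: buf[1] = (5+2)%7 = 0 → [2, 0, 3, 2, 0, 0, 5, 5]
k=2: buf[2] = (3+0)%7 = 3 → [2, 0, 3, 2, 0, 0, 5, 5]
k=3: buf[3] = (2+3)%7 = 5 → [2, 0, 3, 5, 0, 0, 5, 5]
k=4: buf[4] = (0+5)%7 = 5 → [2, 0, 3, 5, 5, 0, 5, 5]
k=5: buf[5] = (0+5)%7 = 5 → [2, 0, 3, 5, 5, 5, 5, 5]
k=6: buf[6] = (5+5)%7 = 3 → [2, 0, 3, 5, 5, 5, 3, 5]
k=7: buf[7] = (5+3)%7 = 1 → [2, 0, 3, 5, 5, 5, 3, 1]

[2, 0, 3, 5, 5, 5, 3, 1]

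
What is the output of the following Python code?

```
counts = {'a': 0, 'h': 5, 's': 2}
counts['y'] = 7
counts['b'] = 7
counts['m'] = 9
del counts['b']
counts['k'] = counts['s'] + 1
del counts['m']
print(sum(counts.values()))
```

17

counts['y'] = 7 → {'a': 0, 'h': 5, 's': 2, 'y': 7}
counts['b'] = 7 → {'a': 0, 'h': 5, 's': 2, 'y': 7, 'b': 7}
counts['m'] = 9 → {'a': 0, 'h': 5, 's': 2, 'y': 7, 'b': 7, 'm': 9}
del 'b' → {'a': 0, 'h': 5, 's': 2, 'y': 7, 'm': 9}
counts['k'] = counts['s']+1 = 3 → {'a': 0, 'h': 5, 's': 2, 'y': 7, 'm': 9, 'k': 3}
del 'm' → {'a': 0, 'h': 5, 's': 2, 'y': 7, 'k': 3}
sum of values = 17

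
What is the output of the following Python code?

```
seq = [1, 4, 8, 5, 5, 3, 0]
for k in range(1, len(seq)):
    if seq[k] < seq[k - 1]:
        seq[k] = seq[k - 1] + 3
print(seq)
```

[1, 4, 8, 11, 14, 17, 20]

k=1: 4>=1, unchanged → [1, 4, 8, 5, 5, 3, 0]
k=2: 8>=4, unchanged → [1, 4, 8, 5, 5, 3, 0]
k=3: 5<8, seq[3] = 8+3 = 11 → [1, 4, 8, 11, 5, 3, 0]
k=4: 5<11, seq[4] = 11+3 = 14 → [1, 4, 8, 11, 14, 3, 0]
k=5: 3<14, seq[5] = 14+3 = 17 → [1, 4, 8, 11, 14, 17, 0]
k=6: 0<17, seq[6] = 17+3 = 20 → [1, 4, 8, 11, 14, 17, 20]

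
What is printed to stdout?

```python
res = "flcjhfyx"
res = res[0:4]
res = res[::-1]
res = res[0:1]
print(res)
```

j

slice [0:4] → 'flcj'
reverse → 'jclf'
slice [0:1] → 'j'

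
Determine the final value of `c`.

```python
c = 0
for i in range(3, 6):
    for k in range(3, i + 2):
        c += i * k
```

159

i=3,k=3: c = 0+9 = 9
i=3,k=4: c = 9+12 = 21
i=4,k=3: c = 21+12 = 33
i=4,k=4: c = 33+16 = 49
i=4,k=5: c = 49+20 = 69
i=5,k=3: c = 69+15 = 84
i=5,k=4: c = 84+20 = 104
i=5,k=5: c = 104+25 = 129
i=5,k=6: c = 129+30 = 159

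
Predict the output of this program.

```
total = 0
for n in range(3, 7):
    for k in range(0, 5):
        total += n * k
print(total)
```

n=3,k=0: total = 0+0 = 0
n=3,k=1: total = 0+3 = 3
n=3,k=2: total = 3+6 = 9
n=3,k=3: total = 9+9 = 18
n=3,k=4: total = 18+12 = 30
n=4,k=0: total = 30+0 = 30
n=4,k=1: total = 30+4 = 34
n=4,k=2: total = 34+8 = 42
n=4,k=3: total = 42+12 = 54
n=4,k=4: total = 54+16 = 70
n=5,k=0: total = 70+0 = 70
n=5,k=1: total = 70+5 = 75
n=5,k=2: total = 75+10 = 85
n=5,k=3: total = 85+15 = 100
n=5,k=4: total = 100+20 = 120
n=6,k=0: total = 120+0 = 120
n=6,k=1: total = 120+6 = 126
n=6,k=2: total = 126+12 = 138
n=6,k=3: total = 138+18 = 156
n=6,k=4: total = 156+24 = 180

180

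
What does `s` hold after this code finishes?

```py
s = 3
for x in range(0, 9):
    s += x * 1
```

x=0: s = 3+0*1 = 3
x=1: s = 3+1*1 = 4
x=2: s = 4+2*1 = 6
x=3: s = 6+3*1 = 9
x=4: s = 9+4*1 = 13
x=5: s = 13+5*1 = 18
x=6: s = 18+6*1 = 24
x=7: s = 24+7*1 = 31
x=8: s = 31+8*1 = 39

39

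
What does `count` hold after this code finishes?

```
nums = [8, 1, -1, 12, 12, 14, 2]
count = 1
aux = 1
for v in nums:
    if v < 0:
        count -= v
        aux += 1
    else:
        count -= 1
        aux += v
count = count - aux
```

-55

v=8: not <0, count = 1-1 = 0; aux=9
v=1: not <0, count = 0-1 = -1; aux=10
v=-1: <0, count = (-1)-(-1) = 0; aux=11
v=12: not <0, count = 0-1 = -1; aux=23
v=12: not <0, count = (-1)-1 = -2; aux=35
v=14: not <0, count = (-2)-1 = -3; aux=49
v=2: not <0, count = (-3)-1 = -4; aux=51
count-aux = (-4)-51 = -55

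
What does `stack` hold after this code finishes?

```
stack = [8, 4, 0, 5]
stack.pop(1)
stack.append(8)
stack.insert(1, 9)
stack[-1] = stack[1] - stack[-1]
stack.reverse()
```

pop(1) removes 4 → [8, 0, 5]
append 8 → [8, 0, 5, 8]
insert 9 at 1 → [8, 9, 0, 5, 8]
stack[-1] = stack[1]-stack[-1] = 9-8 = 1 → [8, 9, 0, 5, 1]
reverse → [1, 5, 0, 9, 8]

[1, 5, 0, 9, 8]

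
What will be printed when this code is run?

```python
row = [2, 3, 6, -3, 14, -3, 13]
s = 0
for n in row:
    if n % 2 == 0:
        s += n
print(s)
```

22

n=2: even, s = 0+2 = 2
n=3: not even
n=6: even, s = 2+6 = 8
n=-3: not even
n=14: even, s = 8+14 = 22
n=-3: not even
n=13: not even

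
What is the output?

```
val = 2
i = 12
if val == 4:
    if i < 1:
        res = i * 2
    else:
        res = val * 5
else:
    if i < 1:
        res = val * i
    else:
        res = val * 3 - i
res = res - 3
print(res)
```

val=2, i=12
val == 4 is False; i < 1 is False
→ res = val * 3 - i = -6
res = (-6)-3 = -9

-9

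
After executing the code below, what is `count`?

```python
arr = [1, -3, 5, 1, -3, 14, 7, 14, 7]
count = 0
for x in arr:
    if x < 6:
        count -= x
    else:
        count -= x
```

x=1: <6, count = 0-1 = -1
x=-3: <6, count = (-1)-(-3) = 2
x=5: <6, count = 2-5 = -3
x=1: <6, count = (-3)-1 = -4
x=-3: <6, count = (-4)-(-3) = -1
x=14: not <6, count = (-1)-14 = -15
x=7: not <6, count = (-15)-7 = -22
x=14: not <6, count = (-22)-14 = -36
x=7: not <6, count = (-36)-7 = -43

-43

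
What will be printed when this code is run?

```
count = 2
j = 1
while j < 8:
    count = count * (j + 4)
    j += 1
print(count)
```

3326400

j=1: count = 2*5 = 10
j=2: count = 10*6 = 60
j=3: count = 60*7 = 420
j=4: count = 420*8 = 3360
j=5: count = 3360*9 = 30240
j=6: count = 30240*10 = 302400
j=7: count = 302400*11 = 3326400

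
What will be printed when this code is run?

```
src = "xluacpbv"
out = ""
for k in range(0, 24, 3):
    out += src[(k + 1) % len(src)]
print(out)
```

lcvupxab

k=0: add src[1]='l' → 'l'
k=3: add src[4]='c' → 'lc'
k=6: add src[7]='v' → 'lcv'
k=9: add src[2]='u' → 'lcvu'
k=12: add src[5]='p' → 'lcvup'
k=15: add src[0]='x' → 'lcvupx'
k=18: add src[3]='a' → 'lcvupxa'
k=21: add src[6]='b' → 'lcvupxab'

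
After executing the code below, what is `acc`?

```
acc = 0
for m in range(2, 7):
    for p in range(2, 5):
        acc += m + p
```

105

m=2,p=2: acc = 0+4 = 4
m=2,p=3: acc = 4+5 = 9
m=2,p=4: acc = 9+6 = 15
m=3,p=2: acc = 15+5 = 20
m=3,p=3: acc = 20+6 = 26
m=3,p=4: acc = 26+7 = 33
m=4,p=2: acc = 33+6 = 39
m=4,p=3: acc = 39+7 = 46
m=4,p=4: acc = 46+8 = 54
m=5,p=2: acc = 54+7 = 61
m=5,p=3: acc = 61+8 = 69
m=5,p=4: acc = 69+9 = 78
m=6,p=2: acc = 78+8 = 86
m=6,p=3: acc = 86+9 = 95
m=6,p=4: acc = 95+10 = 105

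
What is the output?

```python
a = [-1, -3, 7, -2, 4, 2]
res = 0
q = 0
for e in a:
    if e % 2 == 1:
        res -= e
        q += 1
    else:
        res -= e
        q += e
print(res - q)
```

-14

e=-1: odd, res = 0-(-1) = 1; q=1
e=-3: odd, res = 1-(-3) = 4; q=2
e=7: odd, res = 4-7 = -3; q=3
e=-2: not odd, res = (-3)-(-2) = -1; q=1
e=4: not odd, res = (-1)-4 = -5; q=5
e=2: not odd, res = (-5)-2 = -7; q=7
res-q = (-7)-7 = -14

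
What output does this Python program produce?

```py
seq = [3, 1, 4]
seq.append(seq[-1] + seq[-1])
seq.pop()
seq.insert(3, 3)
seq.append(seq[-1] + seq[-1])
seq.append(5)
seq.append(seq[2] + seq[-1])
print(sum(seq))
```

append seq[-1]+seq[-1] = 4+4 = 8 → [3, 1, 4, 8]
pop() removes 8 → [3, 1, 4]
insert 3 at 3 → [3, 1, 4, 3]
append seq[-1]+seq[-1] = 3+3 = 6 → [3, 1, 4, 3, 6]
append 5 → [3, 1, 4, 3, 6, 5]
append seq[2]+seq[-1] = 4+5 = 9 → [3, 1, 4, 3, 6, 5, 9]
sum = 31

31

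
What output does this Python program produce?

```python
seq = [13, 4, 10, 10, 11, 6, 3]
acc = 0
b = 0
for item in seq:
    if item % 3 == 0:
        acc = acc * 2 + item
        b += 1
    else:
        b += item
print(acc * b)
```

750

item=13: not %3==0; b=13
item=4: not %3==0; b=17
item=10: not %3==0; b=27
item=10: not %3==0; b=37
item=11: not %3==0; b=48
item=6: %3==0, acc = 0*2+6 = 6; b=49
item=3: %3==0, acc = 6*2+3 = 15; b=50
acc*b = 15*50 = 750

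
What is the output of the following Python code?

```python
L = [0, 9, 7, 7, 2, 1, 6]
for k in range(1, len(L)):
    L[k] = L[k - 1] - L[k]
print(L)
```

[0, -9, -16, -23, -25, -26, -32]

k=1: L[1] = 0-9 = -9 → [0, -9, 7, 7, 2, 1, 6]
k=2: L[2] = (-9)-7 = -16 → [0, -9, -16, 7, 2, 1, 6]
k=3: L[3] = (-16)-7 = -23 → [0, -9, -16, -23, 2, 1, 6]
k=4: L[4] = (-23)-2 = -25 → [0, -9, -16, -23, -25, 1, 6]
k=5: L[5] = (-25)-1 = -26 → [0, -9, -16, -23, -25, -26, 6]
k=6: L[6] = (-26)-6 = -32 → [0, -9, -16, -23, -25, -26, -32]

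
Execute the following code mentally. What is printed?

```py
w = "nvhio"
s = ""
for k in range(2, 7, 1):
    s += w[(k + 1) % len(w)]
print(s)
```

k=2: add w[3]='i' → 'i'
k=3: add w[4]='o' → 'io'
k=4: add w[0]='n' → 'ion'
k=5: add w[1]='v' → 'ionv'
k=6: add w[2]='h' → 'ionvh'

ionvh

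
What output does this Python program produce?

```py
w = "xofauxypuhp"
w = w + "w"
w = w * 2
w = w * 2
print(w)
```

xofauxypuhpwxofauxypuhpwxofauxypuhpwxofauxypuhpw

+ 'w' → 'xofauxypuhpw'
repeat ×2 → 'xofauxypuhpwxofauxypuhpw'
repeat ×2 → 'xofauxypuhpwxofauxypuhpwxofauxypuhpwxofauxypuhpw'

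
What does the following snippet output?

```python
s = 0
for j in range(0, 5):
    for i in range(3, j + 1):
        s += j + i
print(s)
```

21

j=3,i=3: s = 0+6 = 6
j=4,i=3: s = 6+7 = 13
j=4,i=4: s = 13+8 = 21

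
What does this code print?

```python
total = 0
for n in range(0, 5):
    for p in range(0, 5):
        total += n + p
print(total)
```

100

n=0,p=0: total = 0+0 = 0
n=0,p=1: total = 0+1 = 1
n=0,p=2: total = 1+2 = 3
n=0,p=3: total = 3+3 = 6
n=0,p=4: total = 6+4 = 10
n=1,p=0: total = 10+1 = 11
n=1,p=1: total = 11+2 = 13
n=1,p=2: total = 13+3 = 16
n=1,p=3: total = 16+4 = 20
n=1,p=4: total = 20+5 = 25
n=2,p=0: total = 25+2 = 27
n=2,p=1: total = 27+3 = 30
n=2,p=2: total = 30+4 = 34
n=2,p=3: total = 34+5 = 39
n=2,p=4: total = 39+6 = 45
n=3,p=0: total = 45+3 = 48
n=3,p=1: total = 48+4 = 52
n=3,p=2: total = 52+5 = 57
n=3,p=3: total = 57+6 = 63
n=3,p=4: total = 63+7 = 70
n=4,p=0: total = 70+4 = 74
n=4,p=1: total = 74+5 = 79
n=4,p=2: total = 79+6 = 85
n=4,p=3: total = 85+7 = 92
n=4,p=4: total = 92+8 = 100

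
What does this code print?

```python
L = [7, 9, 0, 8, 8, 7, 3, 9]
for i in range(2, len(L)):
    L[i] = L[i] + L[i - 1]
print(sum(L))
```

178

i=2: L[2] = 0+9 = 9 → [7, 9, 9, 8, 8, 7, 3, 9]
i=3: L[3] = 8+9 = 17 → [7, 9, 9, 17, 8, 7, 3, 9]
i=4: L[4] = 8+17 = 25 → [7, 9, 9, 17, 25, 7, 3, 9]
i=5: L[5] = 7+25 = 32 → [7, 9, 9, 17, 25, 32, 3, 9]
i=6: L[6] = 3+32 = 35 → [7, 9, 9, 17, 25, 32, 35, 9]
i=7: L[7] = 9+35 = 44 → [7, 9, 9, 17, 25, 32, 35, 44]
sum = 178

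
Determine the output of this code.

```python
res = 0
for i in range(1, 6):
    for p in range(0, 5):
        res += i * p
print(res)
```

150

i=1,p=0: res = 0+0 = 0
i=1,p=1: res = 0+1 = 1
i=1,p=2: res = 1+2 = 3
i=1,p=3: res = 3+3 = 6
i=1,p=4: res = 6+4 = 10
i=2,p=0: res = 10+0 = 10
i=2,p=1: res = 10+2 = 12
i=2,p=2: res = 12+4 = 16
i=2,p=3: res = 16+6 = 22
i=2,p=4: res = 22+8 = 30
i=3,p=0: res = 30+0 = 30
i=3,p=1: res = 30+3 = 33
i=3,p=2: res = 33+6 = 39
i=3,p=3: res = 39+9 = 48
i=3,p=4: res = 48+12 = 60
i=4,p=0: res = 60+0 = 60
i=4,p=1: res = 60+4 = 64
i=4,p=2: res = 64+8 = 72
i=4,p=3: res = 72+12 = 84
i=4,p=4: res = 84+16 = 100
i=5,p=0: res = 100+0 = 100
i=5,p=1: res = 100+5 = 105
i=5,p=2: res = 105+10 = 115
i=5,p=3: res = 115+15 = 130
i=5,p=4: res = 130+20 = 150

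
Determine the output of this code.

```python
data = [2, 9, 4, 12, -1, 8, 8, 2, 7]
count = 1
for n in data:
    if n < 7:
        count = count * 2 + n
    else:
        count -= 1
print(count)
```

n=2: <7, count = 1*2+2 = 4
n=9: not <7, count = 4-1 = 3
n=4: <7, count = 3*2+4 = 10
n=12: not <7, count = 10-1 = 9
n=-1: <7, count = 9*2+(-1) = 17
n=8: not <7, count = 17-1 = 16
n=8: not <7, count = 16-1 = 15
n=2: <7, count = 15*2+2 = 32
n=7: not <7, count = 32-1 = 31

31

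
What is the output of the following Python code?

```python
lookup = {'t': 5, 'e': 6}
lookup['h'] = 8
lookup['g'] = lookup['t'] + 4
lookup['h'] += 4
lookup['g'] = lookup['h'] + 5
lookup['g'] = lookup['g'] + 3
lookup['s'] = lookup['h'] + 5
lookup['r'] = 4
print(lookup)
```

lookup['h'] = 8 → {'t': 5, 'e': 6, 'h': 8}
lookup['g'] = lookup['t']+4 = 9 → {'t': 5, 'e': 6, 'h': 8, 'g': 9}
lookup['h'] = 8+4 = 12 → {'t': 5, 'e': 6, 'h': 12, 'g': 9}
lookup['g'] = lookup['h']+5 = 17 → {'t': 5, 'e': 6, 'h': 12, 'g': 17}
lookup['g'] = lookup['g']+3 = 20 → {'t': 5, 'e': 6, 'h': 12, 'g': 20}
lookup['s'] = lookup['h']+5 = 17 → {'t': 5, 'e': 6, 'h': 12, 'g': 20, 's': 17}
lookup['r'] = 4 → {'t': 5, 'e': 6, 'h': 12, 'g': 20, 's': 17, 'r': 4}

{'t': 5, 'e': 6, 'h': 12, 'g': 20, 's': 17, 'r': 4}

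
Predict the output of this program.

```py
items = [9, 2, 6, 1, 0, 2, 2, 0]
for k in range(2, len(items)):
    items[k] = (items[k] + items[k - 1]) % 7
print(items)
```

[9, 2, 1, 2, 2, 4, 6, 6]

k=2: items[2] = (6+2)%7 = 1 → [9, 2, 1, 1, 0, 2, 2, 0]
k=3: items[3] = (1+1)%7 = 2 → [9, 2, 1, 2, 0, 2, 2, 0]
k=4: items[4] = (0+2)%7 = 2 → [9, 2, 1, 2, 2, 2, 2, 0]
k=5: items[5] = (2+2)%7 = 4 → [9, 2, 1, 2, 2, 4, 2, 0]
k=6: items[6] = (2+4)%7 = 6 → [9, 2, 1, 2, 2, 4, 6, 0]
k=7: items[7] = (0+6)%7 = 6 → [9, 2, 1, 2, 2, 4, 6, 6]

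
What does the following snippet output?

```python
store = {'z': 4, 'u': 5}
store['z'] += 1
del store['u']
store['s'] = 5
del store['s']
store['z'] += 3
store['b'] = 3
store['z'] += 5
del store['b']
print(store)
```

store['z'] = 4+1 = 5 → {'z': 5, 'u': 5}
del 'u' → {'z': 5}
store['s'] = 5 → {'z': 5, 's': 5}
del 's' → {'z': 5}
store['z'] = 5+3 = 8 → {'z': 8}
store['b'] = 3 → {'z': 8, 'b': 3}
store['z'] = 8+5 = 13 → {'z': 13, 'b': 3}
del 'b' → {'z': 13}

{'z': 13}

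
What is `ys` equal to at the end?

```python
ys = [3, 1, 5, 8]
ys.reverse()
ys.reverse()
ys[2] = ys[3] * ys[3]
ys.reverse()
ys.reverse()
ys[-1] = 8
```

[3, 1, 64, 8]

reverse → [8, 5, 1, 3]
reverse → [3, 1, 5, 8]
ys[2] = ys[3]*ys[3] = 8*8 = 64 → [3, 1, 64, 8]
reverse → [8, 64, 1, 3]
reverse → [3, 1, 64, 8]
ys[-1] = 8 → [3, 1, 64, 8]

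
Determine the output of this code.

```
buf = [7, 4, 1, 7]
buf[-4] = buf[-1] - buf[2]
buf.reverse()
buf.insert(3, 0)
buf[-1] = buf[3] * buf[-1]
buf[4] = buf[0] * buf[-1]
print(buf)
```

[7, 1, 4, 0, 0]

buf[-4] = buf[-1]-buf[2] = 7-1 = 6 → [6, 4, 1, 7]
reverse → [7, 1, 4, 6]
insert 0 at 3 → [7, 1, 4, 0, 6]
buf[-1] = buf[3]*buf[-1] = 0*6 = 0 → [7, 1, 4, 0, 0]
buf[4] = buf[0]*buf[-1] = 7*0 = 0 → [7, 1, 4, 0, 0]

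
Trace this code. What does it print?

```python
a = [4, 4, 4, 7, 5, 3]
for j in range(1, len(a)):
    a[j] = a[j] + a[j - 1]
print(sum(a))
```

j=1: a[1] = 4+4 = 8 → [4, 8, 4, 7, 5, 3]
j=2: a[2] = 4+8 = 12 → [4, 8, 12, 7, 5, 3]
j=3: a[3] = 7+12 = 19 → [4, 8, 12, 19, 5, 3]
j=4: a[4] = 5+19 = 24 → [4, 8, 12, 19, 24, 3]
j=5: a[5] = 3+24 = 27 → [4, 8, 12, 19, 24, 27]
sum = 94

94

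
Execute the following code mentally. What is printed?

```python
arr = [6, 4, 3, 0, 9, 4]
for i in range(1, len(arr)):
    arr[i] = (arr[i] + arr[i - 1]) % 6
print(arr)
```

i=1: arr[1] = (4+6)%6 = 4 → [6, 4, 3, 0, 9, 4]
i=2: arr[2] = (3+4)%6 = 1 → [6, 4, 1, 0, 9, 4]
i=3: arr[3] = (0+1)%6 = 1 → [6, 4, 1, 1, 9, 4]
i=4: arr[4] = (9+1)%6 = 4 → [6, 4, 1, 1, 4, 4]
i=5: arr[5] = (4+4)%6 = 2 → [6, 4, 1, 1, 4, 2]

[6, 4, 1, 1, 4, 2]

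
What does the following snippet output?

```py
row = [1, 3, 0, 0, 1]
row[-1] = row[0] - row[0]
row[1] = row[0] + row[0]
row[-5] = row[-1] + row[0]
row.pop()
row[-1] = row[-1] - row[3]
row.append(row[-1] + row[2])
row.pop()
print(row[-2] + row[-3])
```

row[-1] = row[0]-row[0] = 1-1 = 0 → [1, 3, 0, 0, 0]
row[1] = row[0]+row[0] = 1+1 = 2 → [1, 2, 0, 0, 0]
row[-5] = row[-1]+row[0] = 0+1 = 1 → [1, 2, 0, 0, 0]
pop() removes 0 → [1, 2, 0, 0]
row[-1] = row[-1]-row[3] = 0-0 = 0 → [1, 2, 0, 0]
append row[-1]+row[2] = 0+0 = 0 → [1, 2, 0, 0, 0]
pop() removes 0 → [1, 2, 0, 0]
row[-2]+row[-3] = 0+2 = 2

2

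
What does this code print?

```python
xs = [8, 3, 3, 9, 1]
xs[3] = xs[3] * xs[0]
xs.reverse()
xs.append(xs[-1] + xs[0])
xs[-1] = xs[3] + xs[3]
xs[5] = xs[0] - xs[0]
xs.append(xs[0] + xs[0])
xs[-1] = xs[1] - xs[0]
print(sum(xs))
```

158

xs[3] = xs[3]*xs[0] = 9*8 = 72 → [8, 3, 3, 72, 1]
reverse → [1, 72, 3, 3, 8]
append xs[-1]+xs[0] = 8+1 = 9 → [1, 72, 3, 3, 8, 9]
xs[-1] = xs[3]+xs[3] = 3+3 = 6 → [1, 72, 3, 3, 8, 6]
xs[5] = xs[0]-xs[0] = 1-1 = 0 → [1, 72, 3, 3, 8, 0]
append xs[0]+xs[0] = 1+1 = 2 → [1, 72, 3, 3, 8, 0, 2]
xs[-1] = xs[1]-xs[0] = 72-1 = 71 → [1, 72, 3, 3, 8, 0, 71]
sum = 158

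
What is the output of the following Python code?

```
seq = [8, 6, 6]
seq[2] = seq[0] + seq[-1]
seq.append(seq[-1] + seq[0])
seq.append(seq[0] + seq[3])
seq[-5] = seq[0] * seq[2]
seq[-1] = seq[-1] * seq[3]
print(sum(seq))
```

seq[2] = seq[0]+seq[-1] = 8+6 = 14 → [8, 6, 14]
append seq[-1]+seq[0] = 14+8 = 22 → [8, 6, 14, 22]
append seq[0]+seq[3] = 8+22 = 30 → [8, 6, 14, 22, 30]
seq[-5] = seq[0]*seq[2] = 8*14 = 112 → [112, 6, 14, 22, 30]
seq[-1] = seq[-1]*seq[3] = 30*22 = 660 → [112, 6, 14, 22, 660]
sum = 814

814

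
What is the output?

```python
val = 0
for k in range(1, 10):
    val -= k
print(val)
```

-45

k=1: val = 0-1 = -1
k=2: val = (-1)-2 = -3
k=3: val = (-3)-3 = -6
k=4: val = (-6)-4 = -10
k=5: val = (-10)-5 = -15
k=6: val = (-15)-6 = -21
k=7: val = (-21)-7 = -28
k=8: val = (-28)-8 = -36
k=9: val = (-36)-9 = -45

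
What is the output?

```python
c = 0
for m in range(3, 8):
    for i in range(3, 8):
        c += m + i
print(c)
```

250

m=3,i=3: c = 0+6 = 6
m=3,i=4: c = 6+7 = 13
m=3,i=5: c = 13+8 = 21
m=3,i=6: c = 21+9 = 30
m=3,i=7: c = 30+10 = 40
m=4,i=3: c = 40+7 = 47
m=4,i=4: c = 47+8 = 55
m=4,i=5: c = 55+9 = 64
m=4,i=6: c = 64+10 = 74
m=4,i=7: c = 74+11 = 85
m=5,i=3: c = 85+8 = 93
m=5,i=4: c = 93+9 = 102
m=5,i=5: c = 102+10 = 112
m=5,i=6: c = 112+11 = 123
m=5,i=7: c = 123+12 = 135
m=6,i=3: c = 135+9 = 144
m=6,i=4: c = 144+10 = 154
m=6,i=5: c = 154+11 = 165
m=6,i=6: c = 165+12 = 177
m=6,i=7: c = 177+13 = 190
m=7,i=3: c = 190+10 = 200
m=7,i=4: c = 200+11 = 211
m=7,i=5: c = 211+12 = 223
m=7,i=6: c = 223+13 = 236
m=7,i=7: c = 236+14 = 250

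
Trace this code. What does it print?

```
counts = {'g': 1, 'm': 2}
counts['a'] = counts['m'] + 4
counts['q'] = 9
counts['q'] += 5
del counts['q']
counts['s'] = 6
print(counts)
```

{'g': 1, 'm': 2, 'a': 6, 's': 6}

counts['a'] = counts['m']+4 = 6 → {'g': 1, 'm': 2, 'a': 6}
counts['q'] = 9 → {'g': 1, 'm': 2, 'a': 6, 'q': 9}
counts['q'] = 9+5 = 14 → {'g': 1, 'm': 2, 'a': 6, 'q': 14}
del 'q' → {'g': 1, 'm': 2, 'a': 6}
counts['s'] = 6 → {'g': 1, 'm': 2, 'a': 6, 's': 6}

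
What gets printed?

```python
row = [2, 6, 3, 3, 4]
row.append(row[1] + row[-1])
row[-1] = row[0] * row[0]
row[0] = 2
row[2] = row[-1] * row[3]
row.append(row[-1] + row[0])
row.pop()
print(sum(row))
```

31

append row[1]+row[-1] = 6+4 = 10 → [2, 6, 3, 3, 4, 10]
row[-1] = row[0]*row[0] = 2*2 = 4 → [2, 6, 3, 3, 4, 4]
row[0] = 2 → [2, 6, 3, 3, 4, 4]
row[2] = row[-1]*row[3] = 4*3 = 12 → [2, 6, 12, 3, 4, 4]
append row[-1]+row[0] = 4+2 = 6 → [2, 6, 12, 3, 4, 4, 6]
pop() removes 6 → [2, 6, 12, 3, 4, 4]
sum = 31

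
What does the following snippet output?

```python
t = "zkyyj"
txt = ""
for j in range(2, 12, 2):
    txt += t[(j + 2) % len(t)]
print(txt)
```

jkyzy

j=2: add t[4]='j' → 'j'
j=4: add t[1]='k' → 'jk'
j=6: add t[3]='y' → 'jky'
j=8: add t[0]='z' → 'jkyz'
j=10: add t[2]='y' → 'jkyzy'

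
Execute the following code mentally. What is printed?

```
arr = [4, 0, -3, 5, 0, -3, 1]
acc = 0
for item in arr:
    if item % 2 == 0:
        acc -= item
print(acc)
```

item=4: even, acc = 0-4 = -4
item=0: even, acc = (-4)-0 = -4
item=-3: not even
item=5: not even
item=0: even, acc = (-4)-0 = -4
item=-3: not even
item=1: not even

-4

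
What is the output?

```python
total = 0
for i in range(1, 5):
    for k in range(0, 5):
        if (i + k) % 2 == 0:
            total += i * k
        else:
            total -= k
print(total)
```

32

i=1,k=0: odd sum, total = 0-0 = 0
i=1,k=1: even sum, total = 0+1 = 1
i=1,k=2: odd sum, total = 1-2 = -1
i=1,k=3: even sum, total = (-1)+3 = 2
i=1,k=4: odd sum, total = 2-4 = -2
i=2,k=0: even sum, total = (-2)+0 = -2
i=2,k=1: odd sum, total = (-2)-1 = -3
i=2,k=2: even sum, total = (-3)+4 = 1
i=2,k=3: odd sum, total = 1-3 = -2
i=2,k=4: even sum, total = (-2)+8 = 6
i=3,k=0: odd sum, total = 6-0 = 6
i=3,k=1: even sum, total = 6+3 = 9
i=3,k=2: odd sum, total = 9-2 = 7
i=3,k=3: even sum, total = 7+9 = 16
i=3,k=4: odd sum, total = 16-4 = 12
i=4,k=0: even sum, total = 12+0 = 12
i=4,k=1: odd sum, total = 12-1 = 11
i=4,k=2: even sum, total = 11+8 = 19
i=4,k=3: odd sum, total = 19-3 = 16
i=4,k=4: even sum, total = 16+16 = 32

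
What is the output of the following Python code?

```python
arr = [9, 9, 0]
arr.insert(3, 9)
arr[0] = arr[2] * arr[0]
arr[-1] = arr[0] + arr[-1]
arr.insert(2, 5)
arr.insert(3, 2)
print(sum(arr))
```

insert 9 at 3 → [9, 9, 0, 9]
arr[0] = arr[2]*arr[0] = 0*9 = 0 → [0, 9, 0, 9]
arr[-1] = arr[0]+arr[-1] = 0+9 = 9 → [0, 9, 0, 9]
insert 5 at 2 → [0, 9, 5, 0, 9]
insert 2 at 3 → [0, 9, 5, 2, 0, 9]
sum = 25

25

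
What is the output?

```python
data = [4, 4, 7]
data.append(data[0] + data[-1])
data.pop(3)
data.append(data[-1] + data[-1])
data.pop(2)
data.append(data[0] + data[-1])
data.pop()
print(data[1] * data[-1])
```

append data[0]+data[-1] = 4+7 = 11 → [4, 4, 7, 11]
pop(3) removes 11 → [4, 4, 7]
append data[-1]+data[-1] = 7+7 = 14 → [4, 4, 7, 14]
pop(2) removes 7 → [4, 4, 14]
append data[0]+data[-1] = 4+14 = 18 → [4, 4, 14, 18]
pop() removes 18 → [4, 4, 14]
data[1]*data[-1] = 4*14 = 56

56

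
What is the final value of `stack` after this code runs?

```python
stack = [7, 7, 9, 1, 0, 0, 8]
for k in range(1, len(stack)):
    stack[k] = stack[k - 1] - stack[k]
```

[7, 0, -9, -10, -10, -10, -18]

k=1: stack[1] = 7-7 = 0 → [7, 0, 9, 1, 0, 0, 8]
k=2: stack[2] = 0-9 = -9 → [7, 0, -9, 1, 0, 0, 8]
k=3: stack[3] = (-9)-1 = -10 → [7, 0, -9, -10, 0, 0, 8]
k=4: stack[4] = (-10)-0 = -10 → [7, 0, -9, -10, -10, 0, 8]
k=5: stack[5] = (-10)-0 = -10 → [7, 0, -9, -10, -10, -10, 8]
k=6: stack[6] = (-10)-8 = -18 → [7, 0, -9, -10, -10, -10, -18]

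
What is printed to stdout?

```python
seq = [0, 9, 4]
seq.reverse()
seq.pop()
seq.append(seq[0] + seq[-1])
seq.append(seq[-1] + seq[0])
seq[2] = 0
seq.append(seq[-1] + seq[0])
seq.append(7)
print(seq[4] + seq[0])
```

25

reverse → [4, 9, 0]
pop() removes 0 → [4, 9]
append seq[0]+seq[-1] = 4+9 = 13 → [4, 9, 13]
append seq[-1]+seq[0] = 13+4 = 17 → [4, 9, 13, 17]
seq[2] = 0 → [4, 9, 0, 17]
append seq[-1]+seq[0] = 17+4 = 21 → [4, 9, 0, 17, 21]
append 7 → [4, 9, 0, 17, 21, 7]
seq[4]+seq[0] = 21+4 = 25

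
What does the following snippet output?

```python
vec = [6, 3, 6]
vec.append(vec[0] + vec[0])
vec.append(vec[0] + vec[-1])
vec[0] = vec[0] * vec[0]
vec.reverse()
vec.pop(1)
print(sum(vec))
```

63

append vec[0]+vec[0] = 6+6 = 12 → [6, 3, 6, 12]
append vec[0]+vec[-1] = 6+12 = 18 → [6, 3, 6, 12, 18]
vec[0] = vec[0]*vec[0] = 6*6 = 36 → [36, 3, 6, 12, 18]
reverse → [18, 12, 6, 3, 36]
pop(1) removes 12 → [18, 6, 3, 36]
sum = 63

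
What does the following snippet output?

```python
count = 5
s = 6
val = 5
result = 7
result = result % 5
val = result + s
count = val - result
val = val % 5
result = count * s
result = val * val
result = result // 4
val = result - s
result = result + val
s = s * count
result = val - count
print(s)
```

result = 7%5 = 2
val = 2+6 = 8
count = 8-2 = 6
val = 8%5 = 3
result = 6*6 = 36
result = 3*3 = 9
result = 9//4 = 2
val = 2-6 = -4
result = 2+(-4) = -2
s = 6*6 = 36
result = (-4)-6 = -10

36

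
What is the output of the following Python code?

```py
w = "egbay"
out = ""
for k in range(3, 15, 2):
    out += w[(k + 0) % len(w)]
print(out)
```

k=3: add w[3]='a' → 'a'
k=5: add w[0]='e' → 'ae'
k=7: add w[2]='b' → 'aeb'
k=9: add w[4]='y' → 'aeby'
k=11: add w[1]='g' → 'aebyg'
k=13: add w[3]='a' → 'aebyga'

aebyga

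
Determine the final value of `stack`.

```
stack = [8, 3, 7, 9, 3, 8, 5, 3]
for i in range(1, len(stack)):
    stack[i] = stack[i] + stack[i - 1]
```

[8, 11, 18, 27, 30, 38, 43, 46]

i=1: stack[1] = 3+8 = 11 → [8, 11, 7, 9, 3, 8, 5, 3]
i=2: stack[2] = 7+11 = 18 → [8, 11, 18, 9, 3, 8, 5, 3]
i=3: stack[3] = 9+18 = 27 → [8, 11, 18, 27, 3, 8, 5, 3]
i=4: stack[4] = 3+27 = 30 → [8, 11, 18, 27, 30, 8, 5, 3]
i=5: stack[5] = 8+30 = 38 → [8, 11, 18, 27, 30, 38, 5, 3]
i=6: stack[6] = 5+38 = 43 → [8, 11, 18, 27, 30, 38, 43, 3]
i=7: stack[7] = 3+43 = 46 → [8, 11, 18, 27, 30, 38, 43, 46]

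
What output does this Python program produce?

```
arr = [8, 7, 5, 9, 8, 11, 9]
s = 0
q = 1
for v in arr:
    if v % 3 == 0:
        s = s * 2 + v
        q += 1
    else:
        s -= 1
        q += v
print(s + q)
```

53

v=8: not %3==0, s = 0-1 = -1; q=9
v=7: not %3==0, s = (-1)-1 = -2; q=16
v=5: not %3==0, s = (-2)-1 = -3; q=21
v=9: %3==0, s = (-3)*2+9 = 3; q=22
v=8: not %3==0, s = 3-1 = 2; q=30
v=11: not %3==0, s = 2-1 = 1; q=41
v=9: %3==0, s = 1*2+9 = 11; q=42
s+q = 11+42 = 53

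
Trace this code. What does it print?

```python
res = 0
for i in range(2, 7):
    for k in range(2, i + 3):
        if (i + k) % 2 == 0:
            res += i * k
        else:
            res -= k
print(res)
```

i=2,k=2: even sum, res = 0+4 = 4
i=2,k=3: odd sum, res = 4-3 = 1
i=2,k=4: even sum, res = 1+8 = 9
i=3,k=2: odd sum, res = 9-2 = 7
i=3,k=3: even sum, res = 7+9 = 16
i=3,k=4: odd sum, res = 16-4 = 12
i=3,k=5: even sum, res = 12+15 = 27
i=4,k=2: even sum, res = 27+8 = 35
i=4,k=3: odd sum, res = 35-3 = 32
i=4,k=4: even sum, res = 32+16 = 48
i=4,k=5: odd sum, res = 48-5 = 43
i=4,k=6: even sum, res = 43+24 = 67
i=5,k=2: odd sum, res = 67-2 = 65
i=5,k=3: even sum, res = 65+15 = 80
i=5,k=4: odd sum, res = 80-4 = 76
i=5,k=5: even sum, res = 76+25 = 101
i=5,k=6: odd sum, res = 101-6 = 95
i=5,k=7: even sum, res = 95+35 = 130
i=6,k=2: even sum, res = 130+12 = 142
i=6,k=3: odd sum, res = 142-3 = 139
i=6,k=4: even sum, res = 139+24 = 163
i=6,k=5: odd sum, res = 163-5 = 158
i=6,k=6: even sum, res = 158+36 = 194
i=6,k=7: odd sum, res = 194-7 = 187
i=6,k=8: even sum, res = 187+48 = 235

235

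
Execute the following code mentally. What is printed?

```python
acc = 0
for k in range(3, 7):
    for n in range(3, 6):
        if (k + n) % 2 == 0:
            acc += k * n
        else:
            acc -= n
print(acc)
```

k=3,n=3: even sum, acc = 0+9 = 9
k=3,n=4: odd sum, acc = 9-4 = 5
k=3,n=5: even sum, acc = 5+15 = 20
k=4,n=3: odd sum, acc = 20-3 = 17
k=4,n=4: even sum, acc = 17+16 = 33
k=4,n=5: odd sum, acc = 33-5 = 28
k=5,n=3: even sum, acc = 28+15 = 43
k=5,n=4: odd sum, acc = 43-4 = 39
k=5,n=5: even sum, acc = 39+25 = 64
k=6,n=3: odd sum, acc = 64-3 = 61
k=6,n=4: even sum, acc = 61+24 = 85
k=6,n=5: odd sum, acc = 85-5 = 80

80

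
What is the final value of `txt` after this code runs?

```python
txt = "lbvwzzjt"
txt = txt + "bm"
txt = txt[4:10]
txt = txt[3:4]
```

't'

+ 'bm' → 'lbvwzzjtbm'
slice [4:10] → 'zzjtbm'
slice [3:4] → 't'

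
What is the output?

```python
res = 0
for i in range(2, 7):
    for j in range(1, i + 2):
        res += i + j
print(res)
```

190

i=2,j=1: res = 0+3 = 3
i=2,j=2: res = 3+4 = 7
i=2,j=3: res = 7+5 = 12
i=3,j=1: res = 12+4 = 16
i=3,j=2: res = 16+5 = 21
i=3,j=3: res = 21+6 = 27
i=3,j=4: res = 27+7 = 34
i=4,j=1: res = 34+5 = 39
i=4,j=2: res = 39+6 = 45
i=4,j=3: res = 45+7 = 52
i=4,j=4: res = 52+8 = 60
i=4,j=5: res = 60+9 = 69
i=5,j=1: res = 69+6 = 75
i=5,j=2: res = 75+7 = 82
i=5,j=3: res = 82+8 = 90
i=5,j=4: res = 90+9 = 99
i=5,j=5: res = 99+10 = 109
i=5,j=6: res = 109+11 = 120
i=6,j=1: res = 120+7 = 127
i=6,j=2: res = 127+8 = 135
i=6,j=3: res = 135+9 = 144
i=6,j=4: res = 144+10 = 154
i=6,j=5: res = 154+11 = 165
i=6,j=6: res = 165+12 = 177
i=6,j=7: res = 177+13 = 190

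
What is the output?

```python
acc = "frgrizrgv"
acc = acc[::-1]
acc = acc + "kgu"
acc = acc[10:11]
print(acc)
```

reverse → 'vgrzirgrf'
+ 'kgu' → 'vgrzirgrfkgu'
slice [10:11] → 'g'

g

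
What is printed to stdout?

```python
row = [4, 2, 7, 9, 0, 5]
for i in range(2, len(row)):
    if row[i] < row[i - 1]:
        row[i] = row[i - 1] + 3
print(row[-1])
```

i=2: 7>=2, unchanged → [4, 2, 7, 9, 0, 5]
i=3: 9>=7, unchanged → [4, 2, 7, 9, 0, 5]
i=4: 0<9, row[4] = 9+3 = 12 → [4, 2, 7, 9, 12, 5]
i=5: 5<12, row[5] = 12+3 = 15 → [4, 2, 7, 9, 12, 15]

15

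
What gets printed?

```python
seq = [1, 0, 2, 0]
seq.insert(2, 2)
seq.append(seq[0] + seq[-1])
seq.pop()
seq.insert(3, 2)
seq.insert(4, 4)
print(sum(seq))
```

11

insert 2 at 2 → [1, 0, 2, 2, 0]
append seq[0]+seq[-1] = 1+0 = 1 → [1, 0, 2, 2, 0, 1]
pop() removes 1 → [1, 0, 2, 2, 0]
insert 2 at 3 → [1, 0, 2, 2, 2, 0]
insert 4 at 4 → [1, 0, 2, 2, 4, 2, 0]
sum = 11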